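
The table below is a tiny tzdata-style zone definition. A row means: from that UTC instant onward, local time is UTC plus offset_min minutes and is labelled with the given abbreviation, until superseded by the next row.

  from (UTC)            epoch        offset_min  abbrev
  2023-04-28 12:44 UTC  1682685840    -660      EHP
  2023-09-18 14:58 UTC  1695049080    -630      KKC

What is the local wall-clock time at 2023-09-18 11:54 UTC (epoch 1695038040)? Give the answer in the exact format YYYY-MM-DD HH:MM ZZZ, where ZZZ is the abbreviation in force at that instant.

2023-09-18 00:54 EHP

Query: 2023-09-18 11:54 UTC
Rule 1/2 (EHP, -11:00): 2023-04-28 12:44 UTC ≤ query < 2023-09-18 14:58 UTC
11·60 + 54 - 660 = 54 min
54 = 0·1440 + 54; 54 = 0·60 + 54 → 00:54, same day
→ 2023-09-18 00:54 EHP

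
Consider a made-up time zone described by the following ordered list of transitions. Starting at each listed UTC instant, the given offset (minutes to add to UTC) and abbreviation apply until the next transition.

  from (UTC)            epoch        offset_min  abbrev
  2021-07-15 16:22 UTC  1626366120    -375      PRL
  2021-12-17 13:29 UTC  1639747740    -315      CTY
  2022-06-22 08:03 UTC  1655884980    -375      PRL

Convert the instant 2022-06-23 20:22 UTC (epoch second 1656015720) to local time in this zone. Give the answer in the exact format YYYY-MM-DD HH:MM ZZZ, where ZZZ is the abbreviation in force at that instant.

2022-06-23 14:07 PRL

Query: 2022-06-23 20:22 UTC
Rule 3/3 (PRL, -06:15): 2022-06-22 08:03 UTC ≤ query < +∞
20·60 + 22 - 375 = 847 min
847 = 0·1440 + 847; 847 = 14·60 + 7 → 14:07, same day
→ 2022-06-23 14:07 PRL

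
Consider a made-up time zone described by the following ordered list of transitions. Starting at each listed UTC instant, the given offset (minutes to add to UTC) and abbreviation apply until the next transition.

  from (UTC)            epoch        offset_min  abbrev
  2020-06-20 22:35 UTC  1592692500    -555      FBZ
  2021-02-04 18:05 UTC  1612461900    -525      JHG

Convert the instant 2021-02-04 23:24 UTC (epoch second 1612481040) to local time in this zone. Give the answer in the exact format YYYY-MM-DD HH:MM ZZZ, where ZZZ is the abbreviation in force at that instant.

2021-02-04 14:39 JHG

Query: 2021-02-04 23:24 UTC
Rule 2/2 (JHG, -08:45): 2021-02-04 18:05 UTC ≤ query < +∞
23·60 + 24 - 525 = 879 min
879 = 0·1440 + 879; 879 = 14·60 + 39 → 14:39, same day
→ 2021-02-04 14:39 JHG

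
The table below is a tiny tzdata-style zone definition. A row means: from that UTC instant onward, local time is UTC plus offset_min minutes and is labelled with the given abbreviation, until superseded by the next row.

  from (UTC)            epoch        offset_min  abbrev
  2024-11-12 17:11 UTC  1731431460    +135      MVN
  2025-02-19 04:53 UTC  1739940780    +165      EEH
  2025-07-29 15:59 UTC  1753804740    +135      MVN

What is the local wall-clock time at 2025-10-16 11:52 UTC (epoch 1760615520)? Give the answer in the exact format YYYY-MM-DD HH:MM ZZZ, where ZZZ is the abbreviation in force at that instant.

Query: 2025-10-16 11:52 UTC
Rule 3/3 (MVN, +02:15): 2025-07-29 15:59 UTC ≤ query < +∞
11·60 + 52 + 135 = 847 min
847 = 0·1440 + 847; 847 = 14·60 + 7 → 14:07, same day
→ 2025-10-16 14:07 MVN

2025-10-16 14:07 MVN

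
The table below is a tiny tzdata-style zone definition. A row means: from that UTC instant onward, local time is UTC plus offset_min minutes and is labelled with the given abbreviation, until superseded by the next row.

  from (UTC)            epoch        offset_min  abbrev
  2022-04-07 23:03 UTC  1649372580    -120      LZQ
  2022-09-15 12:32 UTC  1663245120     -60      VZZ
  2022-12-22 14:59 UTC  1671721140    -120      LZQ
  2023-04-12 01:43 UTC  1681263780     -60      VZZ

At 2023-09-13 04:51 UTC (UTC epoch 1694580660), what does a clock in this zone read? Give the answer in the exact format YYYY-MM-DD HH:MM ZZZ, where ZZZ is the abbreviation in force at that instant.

2023-09-13 03:51 VZZ

Query: 2023-09-13 04:51 UTC
Rule 4/4 (VZZ, -01:00): 2023-04-12 01:43 UTC ≤ query < +∞
4·60 + 51 - 60 = 231 min
231 = 0·1440 + 231; 231 = 3·60 + 51 → 03:51, same day
→ 2023-09-13 03:51 VZZ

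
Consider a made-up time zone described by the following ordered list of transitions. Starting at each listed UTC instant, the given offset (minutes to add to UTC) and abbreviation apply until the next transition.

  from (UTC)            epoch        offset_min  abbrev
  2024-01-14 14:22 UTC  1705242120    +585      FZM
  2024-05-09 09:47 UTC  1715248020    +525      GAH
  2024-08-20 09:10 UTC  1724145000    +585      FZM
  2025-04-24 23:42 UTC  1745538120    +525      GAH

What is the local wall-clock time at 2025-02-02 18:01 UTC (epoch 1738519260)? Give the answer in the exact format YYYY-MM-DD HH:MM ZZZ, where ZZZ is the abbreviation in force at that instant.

2025-02-03 03:46 FZM

Query: 2025-02-02 18:01 UTC
Rule 3/4 (FZM, +09:45): 2024-08-20 09:10 UTC ≤ query < 2025-04-24 23:42 UTC
18·60 + 1 + 585 = 1666 min
1666 = 1·1440 + 226; 226 = 3·60 + 46 → 03:46, 2025-02-02 + 1 day = 2025-02-03
→ 2025-02-03 03:46 FZM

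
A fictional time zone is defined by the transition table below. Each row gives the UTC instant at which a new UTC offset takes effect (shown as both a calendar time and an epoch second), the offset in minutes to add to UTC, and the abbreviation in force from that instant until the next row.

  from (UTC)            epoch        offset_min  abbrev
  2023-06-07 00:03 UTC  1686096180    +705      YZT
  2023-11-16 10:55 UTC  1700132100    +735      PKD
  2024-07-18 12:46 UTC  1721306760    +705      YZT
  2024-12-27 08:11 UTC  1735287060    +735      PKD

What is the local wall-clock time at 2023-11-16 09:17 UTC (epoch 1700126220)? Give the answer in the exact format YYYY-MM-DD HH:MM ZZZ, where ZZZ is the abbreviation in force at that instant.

2023-11-16 21:02 YZT

Query: 2023-11-16 09:17 UTC
Rule 1/4 (YZT, +11:45): 2023-06-07 00:03 UTC ≤ query < 2023-11-16 10:55 UTC
9·60 + 17 + 705 = 1262 min
1262 = 0·1440 + 1262; 1262 = 21·60 + 2 → 21:02, same day
→ 2023-11-16 21:02 YZT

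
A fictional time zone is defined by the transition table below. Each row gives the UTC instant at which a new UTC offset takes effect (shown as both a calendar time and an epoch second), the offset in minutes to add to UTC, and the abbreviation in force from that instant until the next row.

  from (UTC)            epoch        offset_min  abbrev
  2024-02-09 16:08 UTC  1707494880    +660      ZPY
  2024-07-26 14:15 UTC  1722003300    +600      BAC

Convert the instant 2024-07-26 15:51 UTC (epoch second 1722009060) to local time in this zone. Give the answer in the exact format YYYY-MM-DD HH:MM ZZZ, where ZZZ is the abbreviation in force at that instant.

Query: 2024-07-26 15:51 UTC
Rule 2/2 (BAC, +10:00): 2024-07-26 14:15 UTC ≤ query < +∞
15·60 + 51 + 600 = 1551 min
1551 = 1·1440 + 111; 111 = 1·60 + 51 → 01:51, 2024-07-26 + 1 day = 2024-07-27
→ 2024-07-27 01:51 BAC

2024-07-27 01:51 BAC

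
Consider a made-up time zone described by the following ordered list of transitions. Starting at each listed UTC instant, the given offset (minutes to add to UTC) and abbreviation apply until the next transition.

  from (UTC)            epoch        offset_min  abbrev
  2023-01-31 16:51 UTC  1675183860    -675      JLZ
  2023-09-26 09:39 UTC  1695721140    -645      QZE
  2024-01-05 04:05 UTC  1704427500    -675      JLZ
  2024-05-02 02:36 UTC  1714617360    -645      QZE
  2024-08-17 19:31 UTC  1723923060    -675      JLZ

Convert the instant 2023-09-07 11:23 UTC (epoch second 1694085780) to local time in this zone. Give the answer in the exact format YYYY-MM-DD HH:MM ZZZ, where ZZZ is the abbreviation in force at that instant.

Query: 2023-09-07 11:23 UTC
Rule 1/5 (JLZ, -11:15): 2023-01-31 16:51 UTC ≤ query < 2023-09-26 09:39 UTC
11·60 + 23 - 675 = 8 min
8 = 0·1440 + 8; 8 = 0·60 + 8 → 00:08, same day
→ 2023-09-07 00:08 JLZ

2023-09-07 00:08 JLZ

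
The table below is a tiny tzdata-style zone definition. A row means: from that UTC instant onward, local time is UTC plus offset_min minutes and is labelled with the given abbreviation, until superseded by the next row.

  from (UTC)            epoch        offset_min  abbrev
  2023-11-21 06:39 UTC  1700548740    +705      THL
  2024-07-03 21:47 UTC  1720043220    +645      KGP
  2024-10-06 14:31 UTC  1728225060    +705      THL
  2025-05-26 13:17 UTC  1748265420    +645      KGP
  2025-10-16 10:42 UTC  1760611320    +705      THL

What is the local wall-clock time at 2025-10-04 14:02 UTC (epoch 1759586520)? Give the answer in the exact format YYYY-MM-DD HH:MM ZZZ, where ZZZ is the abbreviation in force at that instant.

Query: 2025-10-04 14:02 UTC
Rule 4/5 (KGP, +10:45): 2025-05-26 13:17 UTC ≤ query < 2025-10-16 10:42 UTC
14·60 + 2 + 645 = 1487 min
1487 = 1·1440 + 47; 47 = 0·60 + 47 → 00:47, 2025-10-04 + 1 day = 2025-10-05
→ 2025-10-05 00:47 KGP

2025-10-05 00:47 KGP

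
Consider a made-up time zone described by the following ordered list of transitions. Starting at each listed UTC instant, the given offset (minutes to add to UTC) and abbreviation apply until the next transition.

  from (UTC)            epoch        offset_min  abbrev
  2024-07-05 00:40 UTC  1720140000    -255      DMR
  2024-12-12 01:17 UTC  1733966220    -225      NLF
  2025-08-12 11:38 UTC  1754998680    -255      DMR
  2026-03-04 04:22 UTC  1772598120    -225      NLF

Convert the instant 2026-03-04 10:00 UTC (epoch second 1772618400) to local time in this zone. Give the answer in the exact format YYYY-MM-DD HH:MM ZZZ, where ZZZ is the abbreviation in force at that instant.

Query: 2026-03-04 10:00 UTC
Rule 4/4 (NLF, -03:45): 2026-03-04 04:22 UTC ≤ query < +∞
10·60 + 0 - 225 = 375 min
375 = 0·1440 + 375; 375 = 6·60 + 15 → 06:15, same day
→ 2026-03-04 06:15 NLF

2026-03-04 06:15 NLF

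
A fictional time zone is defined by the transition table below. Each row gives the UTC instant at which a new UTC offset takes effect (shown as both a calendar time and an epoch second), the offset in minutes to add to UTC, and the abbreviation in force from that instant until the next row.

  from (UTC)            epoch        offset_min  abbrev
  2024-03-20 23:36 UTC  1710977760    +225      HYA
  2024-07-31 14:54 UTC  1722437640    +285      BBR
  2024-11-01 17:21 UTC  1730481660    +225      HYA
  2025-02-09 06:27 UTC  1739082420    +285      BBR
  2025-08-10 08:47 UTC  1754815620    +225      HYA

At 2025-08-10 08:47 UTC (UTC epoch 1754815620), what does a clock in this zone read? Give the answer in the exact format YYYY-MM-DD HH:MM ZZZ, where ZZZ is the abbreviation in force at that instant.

2025-08-10 12:32 HYA

Query: 2025-08-10 08:47 UTC
Rule 5/5 (HYA, +03:45): 2025-08-10 08:47 UTC ≤ query < +∞
8·60 + 47 + 225 = 752 min
752 = 0·1440 + 752; 752 = 12·60 + 32 → 12:32, same day
→ 2025-08-10 12:32 HYA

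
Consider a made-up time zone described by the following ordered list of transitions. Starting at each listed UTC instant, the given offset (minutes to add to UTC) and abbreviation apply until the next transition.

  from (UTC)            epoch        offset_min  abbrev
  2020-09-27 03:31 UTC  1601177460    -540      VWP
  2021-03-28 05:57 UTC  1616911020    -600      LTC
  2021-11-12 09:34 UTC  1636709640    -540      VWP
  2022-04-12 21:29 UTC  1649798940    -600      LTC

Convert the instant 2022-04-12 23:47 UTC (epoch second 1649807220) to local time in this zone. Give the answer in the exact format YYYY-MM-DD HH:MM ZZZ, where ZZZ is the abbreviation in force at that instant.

2022-04-12 13:47 LTC

Query: 2022-04-12 23:47 UTC
Rule 4/4 (LTC, -10:00): 2022-04-12 21:29 UTC ≤ query < +∞
23·60 + 47 - 600 = 827 min
827 = 0·1440 + 827; 827 = 13·60 + 47 → 13:47, same day
→ 2022-04-12 13:47 LTC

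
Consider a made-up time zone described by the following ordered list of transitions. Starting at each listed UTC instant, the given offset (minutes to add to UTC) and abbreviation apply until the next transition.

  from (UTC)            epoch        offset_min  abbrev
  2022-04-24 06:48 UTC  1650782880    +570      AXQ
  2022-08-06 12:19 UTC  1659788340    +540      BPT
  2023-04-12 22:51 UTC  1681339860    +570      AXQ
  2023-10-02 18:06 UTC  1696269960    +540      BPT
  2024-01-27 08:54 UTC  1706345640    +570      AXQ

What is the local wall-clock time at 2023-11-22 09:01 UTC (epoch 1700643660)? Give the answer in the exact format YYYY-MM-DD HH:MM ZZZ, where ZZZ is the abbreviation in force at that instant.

Query: 2023-11-22 09:01 UTC
Rule 4/5 (BPT, +09:00): 2023-10-02 18:06 UTC ≤ query < 2024-01-27 08:54 UTC
9·60 + 1 + 540 = 1081 min
1081 = 0·1440 + 1081; 1081 = 18·60 + 1 → 18:01, same day
→ 2023-11-22 18:01 BPT

2023-11-22 18:01 BPT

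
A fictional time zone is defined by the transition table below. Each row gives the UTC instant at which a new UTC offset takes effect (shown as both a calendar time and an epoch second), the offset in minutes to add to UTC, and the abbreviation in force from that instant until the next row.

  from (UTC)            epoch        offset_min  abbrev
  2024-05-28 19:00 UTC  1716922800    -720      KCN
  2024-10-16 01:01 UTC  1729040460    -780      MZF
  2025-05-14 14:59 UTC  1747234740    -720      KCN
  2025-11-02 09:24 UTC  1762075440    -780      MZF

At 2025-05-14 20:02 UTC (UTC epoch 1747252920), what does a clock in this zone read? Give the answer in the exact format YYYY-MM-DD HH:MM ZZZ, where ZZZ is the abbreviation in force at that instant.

Query: 2025-05-14 20:02 UTC
Rule 3/4 (KCN, -12:00): 2025-05-14 14:59 UTC ≤ query < 2025-11-02 09:24 UTC
20·60 + 2 - 720 = 482 min
482 = 0·1440 + 482; 482 = 8·60 + 2 → 08:02, same day
→ 2025-05-14 08:02 KCN

2025-05-14 08:02 KCN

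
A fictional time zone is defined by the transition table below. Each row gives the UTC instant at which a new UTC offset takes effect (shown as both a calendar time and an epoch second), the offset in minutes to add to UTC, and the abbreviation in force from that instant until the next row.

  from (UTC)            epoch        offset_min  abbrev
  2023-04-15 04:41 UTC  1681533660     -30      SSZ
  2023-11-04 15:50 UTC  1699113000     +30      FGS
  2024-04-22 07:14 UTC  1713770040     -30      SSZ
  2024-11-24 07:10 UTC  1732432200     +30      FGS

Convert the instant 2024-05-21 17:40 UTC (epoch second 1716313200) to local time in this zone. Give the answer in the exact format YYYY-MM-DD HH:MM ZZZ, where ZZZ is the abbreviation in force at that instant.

2024-05-21 17:10 SSZ

Query: 2024-05-21 17:40 UTC
Rule 3/4 (SSZ, -00:30): 2024-04-22 07:14 UTC ≤ query < 2024-11-24 07:10 UTC
17·60 + 40 - 30 = 1030 min
1030 = 0·1440 + 1030; 1030 = 17·60 + 10 → 17:10, same day
→ 2024-05-21 17:10 SSZ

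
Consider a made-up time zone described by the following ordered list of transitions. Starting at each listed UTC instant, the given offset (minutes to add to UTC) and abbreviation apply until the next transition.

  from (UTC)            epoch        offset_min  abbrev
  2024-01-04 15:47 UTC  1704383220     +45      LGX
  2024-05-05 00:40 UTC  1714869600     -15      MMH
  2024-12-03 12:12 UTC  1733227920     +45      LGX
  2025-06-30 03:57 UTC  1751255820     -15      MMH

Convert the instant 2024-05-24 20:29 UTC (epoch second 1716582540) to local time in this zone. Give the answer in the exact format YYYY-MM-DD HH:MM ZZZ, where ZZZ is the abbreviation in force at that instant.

2024-05-24 20:14 MMH

Query: 2024-05-24 20:29 UTC
Rule 2/4 (MMH, -00:15): 2024-05-05 00:40 UTC ≤ query < 2024-12-03 12:12 UTC
20·60 + 29 - 15 = 1214 min
1214 = 0·1440 + 1214; 1214 = 20·60 + 14 → 20:14, same day
→ 2024-05-24 20:14 MMH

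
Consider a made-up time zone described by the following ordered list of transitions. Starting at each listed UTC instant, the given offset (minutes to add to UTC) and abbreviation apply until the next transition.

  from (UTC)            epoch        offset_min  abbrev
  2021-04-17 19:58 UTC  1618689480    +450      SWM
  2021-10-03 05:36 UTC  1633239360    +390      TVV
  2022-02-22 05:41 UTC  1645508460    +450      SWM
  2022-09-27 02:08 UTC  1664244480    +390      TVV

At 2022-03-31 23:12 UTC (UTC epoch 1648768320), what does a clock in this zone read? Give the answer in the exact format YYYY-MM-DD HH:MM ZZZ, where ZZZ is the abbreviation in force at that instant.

Query: 2022-03-31 23:12 UTC
Rule 3/4 (SWM, +07:30): 2022-02-22 05:41 UTC ≤ query < 2022-09-27 02:08 UTC
23·60 + 12 + 450 = 1842 min
1842 = 1·1440 + 402; 402 = 6·60 + 42 → 06:42, 2022-03-31 + 1 day = 2022-04-01
→ 2022-04-01 06:42 SWM

2022-04-01 06:42 SWM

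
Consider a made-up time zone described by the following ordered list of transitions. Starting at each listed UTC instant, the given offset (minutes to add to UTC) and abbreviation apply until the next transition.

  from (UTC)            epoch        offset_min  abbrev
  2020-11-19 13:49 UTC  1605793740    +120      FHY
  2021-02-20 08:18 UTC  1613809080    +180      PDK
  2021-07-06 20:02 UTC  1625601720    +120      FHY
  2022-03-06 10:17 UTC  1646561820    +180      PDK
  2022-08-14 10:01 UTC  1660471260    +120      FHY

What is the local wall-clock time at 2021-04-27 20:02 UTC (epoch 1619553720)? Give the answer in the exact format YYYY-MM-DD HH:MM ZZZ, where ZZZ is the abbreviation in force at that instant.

Query: 2021-04-27 20:02 UTC
Rule 2/5 (PDK, +03:00): 2021-02-20 08:18 UTC ≤ query < 2021-07-06 20:02 UTC
20·60 + 2 + 180 = 1382 min
1382 = 0·1440 + 1382; 1382 = 23·60 + 2 → 23:02, same day
→ 2021-04-27 23:02 PDK

2021-04-27 23:02 PDK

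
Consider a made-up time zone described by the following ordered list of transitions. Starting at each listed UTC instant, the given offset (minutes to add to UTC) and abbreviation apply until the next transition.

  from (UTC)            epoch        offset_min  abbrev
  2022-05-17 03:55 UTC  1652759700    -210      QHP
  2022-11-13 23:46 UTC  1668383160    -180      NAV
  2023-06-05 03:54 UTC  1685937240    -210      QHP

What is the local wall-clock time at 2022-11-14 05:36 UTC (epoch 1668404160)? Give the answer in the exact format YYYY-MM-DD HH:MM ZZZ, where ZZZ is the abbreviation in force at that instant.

Query: 2022-11-14 05:36 UTC
Rule 2/3 (NAV, -03:00): 2022-11-13 23:46 UTC ≤ query < 2023-06-05 03:54 UTC
5·60 + 36 - 180 = 156 min
156 = 0·1440 + 156; 156 = 2·60 + 36 → 02:36, same day
→ 2022-11-14 02:36 NAV

2022-11-14 02:36 NAV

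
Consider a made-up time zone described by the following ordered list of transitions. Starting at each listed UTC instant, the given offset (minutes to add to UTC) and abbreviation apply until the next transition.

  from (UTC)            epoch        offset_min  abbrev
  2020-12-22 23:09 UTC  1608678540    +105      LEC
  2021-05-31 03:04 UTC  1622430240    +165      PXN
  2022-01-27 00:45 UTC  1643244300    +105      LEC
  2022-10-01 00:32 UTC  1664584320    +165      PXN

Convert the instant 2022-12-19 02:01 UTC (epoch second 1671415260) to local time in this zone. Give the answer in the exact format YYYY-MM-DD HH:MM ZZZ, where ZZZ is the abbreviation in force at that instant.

Query: 2022-12-19 02:01 UTC
Rule 4/4 (PXN, +02:45): 2022-10-01 00:32 UTC ≤ query < +∞
2·60 + 1 + 165 = 286 min
286 = 0·1440 + 286; 286 = 4·60 + 46 → 04:46, same day
→ 2022-12-19 04:46 PXN

2022-12-19 04:46 PXN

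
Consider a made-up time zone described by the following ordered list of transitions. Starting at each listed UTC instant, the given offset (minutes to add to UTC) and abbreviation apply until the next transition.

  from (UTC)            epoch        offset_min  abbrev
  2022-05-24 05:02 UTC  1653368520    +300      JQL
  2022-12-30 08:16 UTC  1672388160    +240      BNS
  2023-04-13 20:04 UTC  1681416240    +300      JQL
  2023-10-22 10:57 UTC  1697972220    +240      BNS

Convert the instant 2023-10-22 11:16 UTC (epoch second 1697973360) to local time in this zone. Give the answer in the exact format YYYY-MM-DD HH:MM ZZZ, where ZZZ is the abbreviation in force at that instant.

2023-10-22 15:16 BNS

Query: 2023-10-22 11:16 UTC
Rule 4/4 (BNS, +04:00): 2023-10-22 10:57 UTC ≤ query < +∞
11·60 + 16 + 240 = 916 min
916 = 0·1440 + 916; 916 = 15·60 + 16 → 15:16, same day
→ 2023-10-22 15:16 BNS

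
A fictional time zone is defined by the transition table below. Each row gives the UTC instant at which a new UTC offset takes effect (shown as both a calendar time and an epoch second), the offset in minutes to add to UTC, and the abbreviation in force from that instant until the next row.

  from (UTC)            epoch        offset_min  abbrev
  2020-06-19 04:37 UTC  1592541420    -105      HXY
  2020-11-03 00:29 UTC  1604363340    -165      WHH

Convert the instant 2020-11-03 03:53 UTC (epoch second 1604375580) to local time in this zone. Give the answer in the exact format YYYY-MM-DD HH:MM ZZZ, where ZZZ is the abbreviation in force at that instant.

Query: 2020-11-03 03:53 UTC
Rule 2/2 (WHH, -02:45): 2020-11-03 00:29 UTC ≤ query < +∞
3·60 + 53 - 165 = 68 min
68 = 0·1440 + 68; 68 = 1·60 + 8 → 01:08, same day
→ 2020-11-03 01:08 WHH

2020-11-03 01:08 WHH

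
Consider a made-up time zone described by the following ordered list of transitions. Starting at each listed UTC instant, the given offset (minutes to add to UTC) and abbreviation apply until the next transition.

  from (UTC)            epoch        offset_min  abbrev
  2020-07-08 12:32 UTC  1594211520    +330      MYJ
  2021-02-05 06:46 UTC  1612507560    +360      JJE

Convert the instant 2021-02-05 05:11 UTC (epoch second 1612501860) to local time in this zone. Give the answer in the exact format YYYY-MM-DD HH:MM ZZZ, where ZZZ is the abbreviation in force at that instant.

2021-02-05 10:41 MYJ

Query: 2021-02-05 05:11 UTC
Rule 1/2 (MYJ, +05:30): 2020-07-08 12:32 UTC ≤ query < 2021-02-05 06:46 UTC
5·60 + 11 + 330 = 641 min
641 = 0·1440 + 641; 641 = 10·60 + 41 → 10:41, same day
→ 2021-02-05 10:41 MYJ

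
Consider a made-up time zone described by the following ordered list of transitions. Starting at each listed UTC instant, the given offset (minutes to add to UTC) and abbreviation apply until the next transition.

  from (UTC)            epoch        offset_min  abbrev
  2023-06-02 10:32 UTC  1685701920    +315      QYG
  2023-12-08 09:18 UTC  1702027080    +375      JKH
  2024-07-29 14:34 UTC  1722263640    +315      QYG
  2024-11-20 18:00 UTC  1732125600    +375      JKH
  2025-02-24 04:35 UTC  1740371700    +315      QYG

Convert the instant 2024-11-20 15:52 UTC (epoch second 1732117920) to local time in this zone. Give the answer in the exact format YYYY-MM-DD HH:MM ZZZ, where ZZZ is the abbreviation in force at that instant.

2024-11-20 21:07 QYG

Query: 2024-11-20 15:52 UTC
Rule 3/5 (QYG, +05:15): 2024-07-29 14:34 UTC ≤ query < 2024-11-20 18:00 UTC
15·60 + 52 + 315 = 1267 min
1267 = 0·1440 + 1267; 1267 = 21·60 + 7 → 21:07, same day
→ 2024-11-20 21:07 QYG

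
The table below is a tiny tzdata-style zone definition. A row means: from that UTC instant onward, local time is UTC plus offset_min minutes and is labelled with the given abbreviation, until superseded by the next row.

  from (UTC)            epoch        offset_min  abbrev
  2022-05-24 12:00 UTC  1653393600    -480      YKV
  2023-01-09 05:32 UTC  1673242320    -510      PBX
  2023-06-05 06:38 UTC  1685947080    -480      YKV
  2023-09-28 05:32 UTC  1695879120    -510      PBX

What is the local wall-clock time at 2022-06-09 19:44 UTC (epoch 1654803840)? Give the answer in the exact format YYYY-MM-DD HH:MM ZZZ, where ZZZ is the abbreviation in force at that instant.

Query: 2022-06-09 19:44 UTC
Rule 1/4 (YKV, -08:00): 2022-05-24 12:00 UTC ≤ query < 2023-01-09 05:32 UTC
19·60 + 44 - 480 = 704 min
704 = 0·1440 + 704; 704 = 11·60 + 44 → 11:44, same day
→ 2022-06-09 11:44 YKV

2022-06-09 11:44 YKV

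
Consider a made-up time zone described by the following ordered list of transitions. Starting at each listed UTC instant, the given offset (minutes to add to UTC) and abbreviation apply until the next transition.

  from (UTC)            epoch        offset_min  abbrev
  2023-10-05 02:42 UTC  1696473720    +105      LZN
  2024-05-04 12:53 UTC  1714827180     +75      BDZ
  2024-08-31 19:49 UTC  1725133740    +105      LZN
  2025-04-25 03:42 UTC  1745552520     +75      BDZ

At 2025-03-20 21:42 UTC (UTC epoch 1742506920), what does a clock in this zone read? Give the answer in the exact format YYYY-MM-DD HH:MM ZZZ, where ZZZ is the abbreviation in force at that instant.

Query: 2025-03-20 21:42 UTC
Rule 3/4 (LZN, +01:45): 2024-08-31 19:49 UTC ≤ query < 2025-04-25 03:42 UTC
21·60 + 42 + 105 = 1407 min
1407 = 0·1440 + 1407; 1407 = 23·60 + 27 → 23:27, same day
→ 2025-03-20 23:27 LZN

2025-03-20 23:27 LZN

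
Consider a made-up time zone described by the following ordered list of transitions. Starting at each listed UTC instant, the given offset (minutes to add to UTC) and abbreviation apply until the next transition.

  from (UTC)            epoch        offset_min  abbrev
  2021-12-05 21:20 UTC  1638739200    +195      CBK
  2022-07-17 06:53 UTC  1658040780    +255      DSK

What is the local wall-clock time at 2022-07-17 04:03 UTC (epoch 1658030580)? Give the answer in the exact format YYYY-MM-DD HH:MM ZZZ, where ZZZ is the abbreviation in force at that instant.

Query: 2022-07-17 04:03 UTC
Rule 1/2 (CBK, +03:15): 2021-12-05 21:20 UTC ≤ query < 2022-07-17 06:53 UTC
4·60 + 3 + 195 = 438 min
438 = 0·1440 + 438; 438 = 7·60 + 18 → 07:18, same day
→ 2022-07-17 07:18 CBK

2022-07-17 07:18 CBK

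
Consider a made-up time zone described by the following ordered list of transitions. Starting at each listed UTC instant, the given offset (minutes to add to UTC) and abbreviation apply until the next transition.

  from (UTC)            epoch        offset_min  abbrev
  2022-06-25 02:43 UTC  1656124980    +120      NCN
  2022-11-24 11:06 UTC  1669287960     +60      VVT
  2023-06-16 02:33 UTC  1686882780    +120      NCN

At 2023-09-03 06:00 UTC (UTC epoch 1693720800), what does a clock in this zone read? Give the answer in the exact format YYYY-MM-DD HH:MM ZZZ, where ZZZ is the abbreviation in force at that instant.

2023-09-03 08:00 NCN

Query: 2023-09-03 06:00 UTC
Rule 3/3 (NCN, +02:00): 2023-06-16 02:33 UTC ≤ query < +∞
6·60 + 0 + 120 = 480 min
480 = 0·1440 + 480; 480 = 8·60 + 0 → 08:00, same day
→ 2023-09-03 08:00 NCN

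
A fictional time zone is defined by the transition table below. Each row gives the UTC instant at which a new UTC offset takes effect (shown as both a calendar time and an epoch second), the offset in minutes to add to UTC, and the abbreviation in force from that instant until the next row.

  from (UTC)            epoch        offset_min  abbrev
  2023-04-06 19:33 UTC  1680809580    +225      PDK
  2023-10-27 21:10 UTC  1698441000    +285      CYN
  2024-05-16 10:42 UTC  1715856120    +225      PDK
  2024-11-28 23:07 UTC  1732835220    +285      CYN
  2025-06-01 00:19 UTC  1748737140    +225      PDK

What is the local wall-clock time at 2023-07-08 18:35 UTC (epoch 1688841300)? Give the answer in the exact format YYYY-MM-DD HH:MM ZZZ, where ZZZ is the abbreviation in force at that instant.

Query: 2023-07-08 18:35 UTC
Rule 1/5 (PDK, +03:45): 2023-04-06 19:33 UTC ≤ query < 2023-10-27 21:10 UTC
18·60 + 35 + 225 = 1340 min
1340 = 0·1440 + 1340; 1340 = 22·60 + 20 → 22:20, same day
→ 2023-07-08 22:20 PDK

2023-07-08 22:20 PDK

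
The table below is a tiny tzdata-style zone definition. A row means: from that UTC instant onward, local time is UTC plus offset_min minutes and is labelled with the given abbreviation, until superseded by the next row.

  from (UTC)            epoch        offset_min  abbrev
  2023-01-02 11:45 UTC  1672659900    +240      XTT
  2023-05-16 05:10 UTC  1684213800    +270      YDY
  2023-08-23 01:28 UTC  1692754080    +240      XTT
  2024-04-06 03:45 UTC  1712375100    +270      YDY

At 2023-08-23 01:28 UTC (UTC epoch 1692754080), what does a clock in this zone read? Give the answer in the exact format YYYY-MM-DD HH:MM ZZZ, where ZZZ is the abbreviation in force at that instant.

Query: 2023-08-23 01:28 UTC
Rule 3/4 (XTT, +04:00): 2023-08-23 01:28 UTC ≤ query < 2024-04-06 03:45 UTC
1·60 + 28 + 240 = 328 min
328 = 0·1440 + 328; 328 = 5·60 + 28 → 05:28, same day
→ 2023-08-23 05:28 XTT

2023-08-23 05:28 XTT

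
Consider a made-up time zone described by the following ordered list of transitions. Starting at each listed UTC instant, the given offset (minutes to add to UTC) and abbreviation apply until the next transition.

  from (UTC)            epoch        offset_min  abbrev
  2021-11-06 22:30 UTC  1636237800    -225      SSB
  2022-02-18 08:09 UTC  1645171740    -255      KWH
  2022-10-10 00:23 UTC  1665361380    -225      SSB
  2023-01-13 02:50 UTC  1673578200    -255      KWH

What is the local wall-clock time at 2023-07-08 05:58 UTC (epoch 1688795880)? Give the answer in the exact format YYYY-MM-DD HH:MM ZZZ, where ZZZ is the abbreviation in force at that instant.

Query: 2023-07-08 05:58 UTC
Rule 4/4 (KWH, -04:15): 2023-01-13 02:50 UTC ≤ query < +∞
5·60 + 58 - 255 = 103 min
103 = 0·1440 + 103; 103 = 1·60 + 43 → 01:43, same day
→ 2023-07-08 01:43 KWH

2023-07-08 01:43 KWH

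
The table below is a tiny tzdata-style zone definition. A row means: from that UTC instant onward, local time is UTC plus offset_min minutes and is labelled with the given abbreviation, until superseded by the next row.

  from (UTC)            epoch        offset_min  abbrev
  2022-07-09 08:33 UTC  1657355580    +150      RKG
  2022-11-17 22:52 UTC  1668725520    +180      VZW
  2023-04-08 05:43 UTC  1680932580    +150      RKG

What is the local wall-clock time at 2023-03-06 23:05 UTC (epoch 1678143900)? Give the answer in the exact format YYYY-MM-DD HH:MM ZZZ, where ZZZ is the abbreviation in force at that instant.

Query: 2023-03-06 23:05 UTC
Rule 2/3 (VZW, +03:00): 2022-11-17 22:52 UTC ≤ query < 2023-04-08 05:43 UTC
23·60 + 5 + 180 = 1565 min
1565 = 1·1440 + 125; 125 = 2·60 + 5 → 02:05, 2023-03-06 + 1 day = 2023-03-07
→ 2023-03-07 02:05 VZW

2023-03-07 02:05 VZW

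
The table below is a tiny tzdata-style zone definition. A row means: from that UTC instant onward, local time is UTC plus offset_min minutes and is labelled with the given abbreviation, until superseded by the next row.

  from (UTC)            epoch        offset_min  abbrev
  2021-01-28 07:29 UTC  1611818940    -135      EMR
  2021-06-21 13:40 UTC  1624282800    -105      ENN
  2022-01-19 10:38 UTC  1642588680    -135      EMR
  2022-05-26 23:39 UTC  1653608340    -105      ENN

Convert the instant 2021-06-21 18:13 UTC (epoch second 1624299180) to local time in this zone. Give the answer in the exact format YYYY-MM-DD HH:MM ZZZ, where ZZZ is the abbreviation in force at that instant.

2021-06-21 16:28 ENN

Query: 2021-06-21 18:13 UTC
Rule 2/4 (ENN, -01:45): 2021-06-21 13:40 UTC ≤ query < 2022-01-19 10:38 UTC
18·60 + 13 - 105 = 988 min
988 = 0·1440 + 988; 988 = 16·60 + 28 → 16:28, same day
→ 2021-06-21 16:28 ENN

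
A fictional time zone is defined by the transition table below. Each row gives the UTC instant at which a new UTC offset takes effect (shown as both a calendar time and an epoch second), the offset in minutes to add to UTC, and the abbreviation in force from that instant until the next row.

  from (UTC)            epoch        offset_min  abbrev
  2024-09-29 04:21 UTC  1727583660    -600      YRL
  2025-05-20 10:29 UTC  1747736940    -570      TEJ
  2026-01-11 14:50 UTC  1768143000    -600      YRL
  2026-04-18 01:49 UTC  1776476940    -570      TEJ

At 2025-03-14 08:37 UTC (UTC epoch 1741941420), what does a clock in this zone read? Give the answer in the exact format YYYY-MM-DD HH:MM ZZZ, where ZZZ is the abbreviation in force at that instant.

Query: 2025-03-14 08:37 UTC
Rule 1/4 (YRL, -10:00): 2024-09-29 04:21 UTC ≤ query < 2025-05-20 10:29 UTC
8·60 + 37 - 600 = -83 min
-83 = -1·1440 + 1357; 1357 = 22·60 + 37 → 22:37, 2025-03-14 - 1 day = 2025-03-13
→ 2025-03-13 22:37 YRL

2025-03-13 22:37 YRL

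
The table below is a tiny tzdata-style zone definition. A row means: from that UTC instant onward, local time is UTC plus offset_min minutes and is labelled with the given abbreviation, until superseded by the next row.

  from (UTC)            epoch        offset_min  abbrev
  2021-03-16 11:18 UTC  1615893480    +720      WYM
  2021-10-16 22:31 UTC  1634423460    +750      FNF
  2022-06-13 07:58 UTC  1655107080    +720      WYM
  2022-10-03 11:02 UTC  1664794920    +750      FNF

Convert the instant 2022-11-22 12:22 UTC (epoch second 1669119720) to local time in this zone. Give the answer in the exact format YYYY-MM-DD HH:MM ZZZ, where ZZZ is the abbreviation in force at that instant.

Query: 2022-11-22 12:22 UTC
Rule 4/4 (FNF, +12:30): 2022-10-03 11:02 UTC ≤ query < +∞
12·60 + 22 + 750 = 1492 min
1492 = 1·1440 + 52; 52 = 0·60 + 52 → 00:52, 2022-11-22 + 1 day = 2022-11-23
→ 2022-11-23 00:52 FNF

2022-11-23 00:52 FNF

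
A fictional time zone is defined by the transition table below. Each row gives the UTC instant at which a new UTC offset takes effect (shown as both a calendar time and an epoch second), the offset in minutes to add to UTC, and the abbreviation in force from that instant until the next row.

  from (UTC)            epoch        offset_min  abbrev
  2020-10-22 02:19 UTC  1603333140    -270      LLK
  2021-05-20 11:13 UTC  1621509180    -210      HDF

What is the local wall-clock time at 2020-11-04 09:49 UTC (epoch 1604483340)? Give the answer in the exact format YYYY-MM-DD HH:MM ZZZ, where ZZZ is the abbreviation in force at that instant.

2020-11-04 05:19 LLK

Query: 2020-11-04 09:49 UTC
Rule 1/2 (LLK, -04:30): 2020-10-22 02:19 UTC ≤ query < 2021-05-20 11:13 UTC
9·60 + 49 - 270 = 319 min
319 = 0·1440 + 319; 319 = 5·60 + 19 → 05:19, same day
→ 2020-11-04 05:19 LLK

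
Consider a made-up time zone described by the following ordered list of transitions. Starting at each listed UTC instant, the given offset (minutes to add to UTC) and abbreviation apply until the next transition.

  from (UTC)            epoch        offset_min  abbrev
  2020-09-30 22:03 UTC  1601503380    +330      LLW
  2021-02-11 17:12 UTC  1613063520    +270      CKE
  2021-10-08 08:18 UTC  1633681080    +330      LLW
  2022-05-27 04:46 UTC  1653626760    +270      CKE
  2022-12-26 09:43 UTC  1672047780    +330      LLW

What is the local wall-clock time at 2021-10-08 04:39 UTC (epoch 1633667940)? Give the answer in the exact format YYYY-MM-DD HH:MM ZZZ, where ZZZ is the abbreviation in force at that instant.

2021-10-08 09:09 CKE

Query: 2021-10-08 04:39 UTC
Rule 2/5 (CKE, +04:30): 2021-02-11 17:12 UTC ≤ query < 2021-10-08 08:18 UTC
4·60 + 39 + 270 = 549 min
549 = 0·1440 + 549; 549 = 9·60 + 9 → 09:09, same day
→ 2021-10-08 09:09 CKE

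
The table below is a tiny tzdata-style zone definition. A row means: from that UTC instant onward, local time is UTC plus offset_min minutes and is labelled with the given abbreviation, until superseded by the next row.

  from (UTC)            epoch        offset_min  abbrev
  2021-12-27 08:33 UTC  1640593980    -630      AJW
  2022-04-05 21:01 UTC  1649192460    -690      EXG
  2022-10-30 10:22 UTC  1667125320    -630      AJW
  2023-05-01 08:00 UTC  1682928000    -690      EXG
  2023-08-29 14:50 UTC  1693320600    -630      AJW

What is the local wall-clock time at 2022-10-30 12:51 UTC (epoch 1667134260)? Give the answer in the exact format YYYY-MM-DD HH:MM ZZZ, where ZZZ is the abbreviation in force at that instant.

2022-10-30 02:21 AJW

Query: 2022-10-30 12:51 UTC
Rule 3/5 (AJW, -10:30): 2022-10-30 10:22 UTC ≤ query < 2023-05-01 08:00 UTC
12·60 + 51 - 630 = 141 min
141 = 0·1440 + 141; 141 = 2·60 + 21 → 02:21, same day
→ 2022-10-30 02:21 AJW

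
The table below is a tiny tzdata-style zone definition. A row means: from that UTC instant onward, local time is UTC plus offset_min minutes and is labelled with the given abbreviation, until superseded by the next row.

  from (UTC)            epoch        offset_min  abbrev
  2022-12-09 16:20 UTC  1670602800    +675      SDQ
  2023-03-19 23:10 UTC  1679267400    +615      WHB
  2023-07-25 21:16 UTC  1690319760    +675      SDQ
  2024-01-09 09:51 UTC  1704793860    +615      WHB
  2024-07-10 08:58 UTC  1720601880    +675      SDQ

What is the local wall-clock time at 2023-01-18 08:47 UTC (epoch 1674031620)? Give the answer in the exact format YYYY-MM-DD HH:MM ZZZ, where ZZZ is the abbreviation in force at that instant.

Query: 2023-01-18 08:47 UTC
Rule 1/5 (SDQ, +11:15): 2022-12-09 16:20 UTC ≤ query < 2023-03-19 23:10 UTC
8·60 + 47 + 675 = 1202 min
1202 = 0·1440 + 1202; 1202 = 20·60 + 2 → 20:02, same day
→ 2023-01-18 20:02 SDQ

2023-01-18 20:02 SDQ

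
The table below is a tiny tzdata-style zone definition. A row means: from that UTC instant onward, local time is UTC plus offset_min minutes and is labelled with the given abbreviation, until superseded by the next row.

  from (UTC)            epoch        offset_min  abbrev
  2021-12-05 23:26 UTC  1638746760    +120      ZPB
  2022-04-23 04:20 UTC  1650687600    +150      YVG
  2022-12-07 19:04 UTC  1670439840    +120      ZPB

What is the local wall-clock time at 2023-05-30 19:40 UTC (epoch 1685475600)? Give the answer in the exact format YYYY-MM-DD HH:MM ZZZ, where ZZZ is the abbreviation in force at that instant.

2023-05-30 21:40 ZPB

Query: 2023-05-30 19:40 UTC
Rule 3/3 (ZPB, +02:00): 2022-12-07 19:04 UTC ≤ query < +∞
19·60 + 40 + 120 = 1300 min
1300 = 0·1440 + 1300; 1300 = 21·60 + 40 → 21:40, same day
→ 2023-05-30 21:40 ZPB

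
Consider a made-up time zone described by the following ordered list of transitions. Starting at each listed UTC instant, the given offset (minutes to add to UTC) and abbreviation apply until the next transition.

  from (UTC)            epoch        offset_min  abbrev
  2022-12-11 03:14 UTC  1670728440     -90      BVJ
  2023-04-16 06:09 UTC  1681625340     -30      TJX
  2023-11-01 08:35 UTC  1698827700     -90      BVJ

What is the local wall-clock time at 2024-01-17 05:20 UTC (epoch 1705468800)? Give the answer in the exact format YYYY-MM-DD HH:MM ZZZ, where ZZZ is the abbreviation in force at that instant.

2024-01-17 03:50 BVJ

Query: 2024-01-17 05:20 UTC
Rule 3/3 (BVJ, -01:30): 2023-11-01 08:35 UTC ≤ query < +∞
5·60 + 20 - 90 = 230 min
230 = 0·1440 + 230; 230 = 3·60 + 50 → 03:50, same day
→ 2024-01-17 03:50 BVJ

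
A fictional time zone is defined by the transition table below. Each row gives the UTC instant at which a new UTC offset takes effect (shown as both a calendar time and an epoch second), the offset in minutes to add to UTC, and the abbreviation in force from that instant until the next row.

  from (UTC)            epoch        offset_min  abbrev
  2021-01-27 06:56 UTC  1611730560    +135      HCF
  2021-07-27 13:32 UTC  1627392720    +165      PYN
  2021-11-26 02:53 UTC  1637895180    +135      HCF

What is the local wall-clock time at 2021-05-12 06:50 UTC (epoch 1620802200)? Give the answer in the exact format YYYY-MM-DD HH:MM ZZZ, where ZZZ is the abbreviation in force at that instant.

Query: 2021-05-12 06:50 UTC
Rule 1/3 (HCF, +02:15): 2021-01-27 06:56 UTC ≤ query < 2021-07-27 13:32 UTC
6·60 + 50 + 135 = 545 min
545 = 0·1440 + 545; 545 = 9·60 + 5 → 09:05, same day
→ 2021-05-12 09:05 HCF

2021-05-12 09:05 HCF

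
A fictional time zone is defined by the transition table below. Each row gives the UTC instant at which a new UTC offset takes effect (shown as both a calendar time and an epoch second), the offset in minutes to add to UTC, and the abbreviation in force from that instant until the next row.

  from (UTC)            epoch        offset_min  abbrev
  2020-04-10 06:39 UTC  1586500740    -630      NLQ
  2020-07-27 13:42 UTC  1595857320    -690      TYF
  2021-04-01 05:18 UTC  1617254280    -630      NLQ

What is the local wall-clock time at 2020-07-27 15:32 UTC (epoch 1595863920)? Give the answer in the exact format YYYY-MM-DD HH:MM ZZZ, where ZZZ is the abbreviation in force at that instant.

Query: 2020-07-27 15:32 UTC
Rule 2/3 (TYF, -11:30): 2020-07-27 13:42 UTC ≤ query < 2021-04-01 05:18 UTC
15·60 + 32 - 690 = 242 min
242 = 0·1440 + 242; 242 = 4·60 + 2 → 04:02, same day
→ 2020-07-27 04:02 TYF

2020-07-27 04:02 TYF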